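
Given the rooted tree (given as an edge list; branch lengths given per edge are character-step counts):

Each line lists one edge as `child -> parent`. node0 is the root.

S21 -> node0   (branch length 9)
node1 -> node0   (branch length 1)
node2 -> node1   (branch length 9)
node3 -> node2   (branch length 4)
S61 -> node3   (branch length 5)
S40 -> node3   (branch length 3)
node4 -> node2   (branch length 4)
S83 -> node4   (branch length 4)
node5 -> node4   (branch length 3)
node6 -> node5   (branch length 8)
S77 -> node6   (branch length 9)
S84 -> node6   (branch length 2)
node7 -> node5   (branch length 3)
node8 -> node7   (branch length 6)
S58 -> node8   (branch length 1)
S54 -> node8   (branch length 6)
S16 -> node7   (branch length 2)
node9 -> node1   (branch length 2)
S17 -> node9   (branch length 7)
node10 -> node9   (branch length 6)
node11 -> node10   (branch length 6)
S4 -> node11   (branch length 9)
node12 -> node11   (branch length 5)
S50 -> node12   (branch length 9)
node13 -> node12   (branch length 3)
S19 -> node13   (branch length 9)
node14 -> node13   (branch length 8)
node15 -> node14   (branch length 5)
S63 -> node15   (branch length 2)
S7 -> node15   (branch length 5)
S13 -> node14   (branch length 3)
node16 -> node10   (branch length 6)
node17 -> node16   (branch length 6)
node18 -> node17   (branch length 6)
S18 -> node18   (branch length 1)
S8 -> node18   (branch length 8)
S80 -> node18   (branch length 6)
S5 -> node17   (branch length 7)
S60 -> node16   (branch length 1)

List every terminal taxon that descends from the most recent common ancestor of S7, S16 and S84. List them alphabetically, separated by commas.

S13, S16, S17, S18, S19, S4, S40, S5, S50, S54, S58, S60, S61, S63, S7, S77, S8, S80, S83, S84

Tracing S7: it sits inside (S63,S7).
Tracing S16: it sits inside ((S58,S54),S16).
Tracing S84: it sits inside (S77,S84).
The smallest clade enclosing all 3 is (((S61,S40),(S83,((S77,S84),((S58,S54),S16)))),(S17,((S4,(S50,(S19,((S63,S7),S13)))),(((S18,S8,S80),S5),S60)))); the answer is its 20 terminal taxa in alphabetical order.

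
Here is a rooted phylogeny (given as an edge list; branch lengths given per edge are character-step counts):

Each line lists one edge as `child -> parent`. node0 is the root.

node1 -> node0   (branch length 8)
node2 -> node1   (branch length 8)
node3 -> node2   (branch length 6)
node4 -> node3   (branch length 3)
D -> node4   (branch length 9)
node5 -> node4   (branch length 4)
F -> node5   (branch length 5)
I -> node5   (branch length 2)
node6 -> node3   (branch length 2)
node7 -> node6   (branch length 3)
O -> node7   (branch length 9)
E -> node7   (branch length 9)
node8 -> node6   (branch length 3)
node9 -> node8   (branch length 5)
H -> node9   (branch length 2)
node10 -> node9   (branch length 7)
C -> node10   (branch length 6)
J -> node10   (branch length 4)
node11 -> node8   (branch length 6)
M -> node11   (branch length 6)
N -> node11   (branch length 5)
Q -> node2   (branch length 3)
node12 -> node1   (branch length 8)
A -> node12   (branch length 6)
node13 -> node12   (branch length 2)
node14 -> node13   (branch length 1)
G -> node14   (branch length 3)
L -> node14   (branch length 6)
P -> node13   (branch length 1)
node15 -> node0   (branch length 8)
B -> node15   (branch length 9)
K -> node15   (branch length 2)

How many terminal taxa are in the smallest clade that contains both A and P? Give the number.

The MRCA of A and P is the node subtending (A,((G,L),P)).
That clade contains 4 terminal taxa: A, G, L, P.

4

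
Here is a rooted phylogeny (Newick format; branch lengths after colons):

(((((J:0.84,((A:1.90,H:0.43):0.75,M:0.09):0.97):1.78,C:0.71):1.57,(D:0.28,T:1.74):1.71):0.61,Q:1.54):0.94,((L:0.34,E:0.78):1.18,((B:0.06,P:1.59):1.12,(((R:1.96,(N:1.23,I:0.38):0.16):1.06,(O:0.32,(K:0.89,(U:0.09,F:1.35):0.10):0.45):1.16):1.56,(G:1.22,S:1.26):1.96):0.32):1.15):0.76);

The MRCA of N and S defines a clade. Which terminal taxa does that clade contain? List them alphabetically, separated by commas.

F, G, I, K, N, O, R, S, U

Tracing N: it sits inside (N,I).
Tracing S: it sits inside (G,S).
The smallest clade enclosing both is (((R,(N,I)),(O,(K,(U,F)))),(G,S)); the answer is its 9 terminal taxa in alphabetical order.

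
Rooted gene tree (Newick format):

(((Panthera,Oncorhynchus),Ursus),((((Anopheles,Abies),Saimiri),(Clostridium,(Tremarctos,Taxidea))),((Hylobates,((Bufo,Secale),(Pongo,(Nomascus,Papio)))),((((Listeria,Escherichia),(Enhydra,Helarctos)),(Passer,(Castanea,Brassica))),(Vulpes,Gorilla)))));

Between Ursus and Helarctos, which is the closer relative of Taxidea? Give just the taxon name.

Helarctos

The MRCA of Taxidea and Helarctos subtends ((((Anopheles,Abies),Saimiri),(Clostridium,(Tremarctos,Taxidea))),((Hylobates,((Bufo,Secale),(Pongo,(Nomascus,Papio)))),((((Listeria,Escherichia),(Enhydra,Helarctos)),(Passer,(Castanea,Brassica))),(Vulpes,Gorilla)))) (21 taxa).
The MRCA of Taxidea and Ursus is the root, subtending the entire tree (24 taxa).
The first is nested inside the second, so Taxidea shares a more recent common ancestor with Helarctos.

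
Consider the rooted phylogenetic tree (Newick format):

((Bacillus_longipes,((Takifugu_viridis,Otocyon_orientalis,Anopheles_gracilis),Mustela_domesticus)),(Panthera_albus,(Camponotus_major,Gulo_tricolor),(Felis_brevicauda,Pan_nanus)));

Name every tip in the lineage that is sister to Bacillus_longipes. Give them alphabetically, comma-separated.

Bacillus_longipes attaches to the tree at the node subtending (Bacillus_longipes,((Takifugu_viridis,Otocyon_orientalis,Anopheles_gracilis),Mustela_domesticus)).
The other lineage descending from that same node — the sister group — is ((Takifugu_viridis,Otocyon_orientalis,Anopheles_gracilis),Mustela_domesticus); its 4 tips in alphabetical order are the answer.

Anopheles_gracilis, Mustela_domesticus, Otocyon_orientalis, Takifugu_viridis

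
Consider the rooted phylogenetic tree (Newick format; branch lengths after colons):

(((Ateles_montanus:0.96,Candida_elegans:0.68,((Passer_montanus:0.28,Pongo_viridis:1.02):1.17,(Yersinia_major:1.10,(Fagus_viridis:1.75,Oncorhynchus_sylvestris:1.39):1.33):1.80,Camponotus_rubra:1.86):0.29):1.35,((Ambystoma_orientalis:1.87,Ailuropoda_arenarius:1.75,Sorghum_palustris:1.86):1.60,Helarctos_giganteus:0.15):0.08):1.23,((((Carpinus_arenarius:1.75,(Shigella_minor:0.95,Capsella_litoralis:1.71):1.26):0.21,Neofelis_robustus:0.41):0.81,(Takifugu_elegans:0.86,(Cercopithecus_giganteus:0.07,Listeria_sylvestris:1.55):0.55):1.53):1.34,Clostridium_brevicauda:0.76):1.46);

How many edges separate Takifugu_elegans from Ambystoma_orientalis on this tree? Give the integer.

The MRCA of Takifugu_elegans and Ambystoma_orientalis is the root of the tree.
From Takifugu_elegans up to that node: 4 branches. From Ambystoma_orientalis up to the same node: 4 branches. Total: 4 + 4 = 8.

8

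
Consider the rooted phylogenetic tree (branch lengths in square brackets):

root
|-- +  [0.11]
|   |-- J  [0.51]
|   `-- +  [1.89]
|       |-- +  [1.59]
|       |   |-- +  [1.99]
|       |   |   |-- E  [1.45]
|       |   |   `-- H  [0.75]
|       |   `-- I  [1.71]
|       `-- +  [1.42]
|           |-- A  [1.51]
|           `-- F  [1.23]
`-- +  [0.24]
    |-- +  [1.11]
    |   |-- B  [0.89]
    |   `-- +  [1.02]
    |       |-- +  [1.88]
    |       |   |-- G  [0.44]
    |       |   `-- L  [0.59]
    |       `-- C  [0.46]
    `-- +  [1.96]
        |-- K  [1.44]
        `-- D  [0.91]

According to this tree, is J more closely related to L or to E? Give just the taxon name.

E

The MRCA of J and E subtends (J,(((E,H),I),(A,F))) (6 taxa).
The MRCA of J and L is the root, subtending the entire tree (12 taxa).
The first is nested inside the second, so J shares a more recent common ancestor with E.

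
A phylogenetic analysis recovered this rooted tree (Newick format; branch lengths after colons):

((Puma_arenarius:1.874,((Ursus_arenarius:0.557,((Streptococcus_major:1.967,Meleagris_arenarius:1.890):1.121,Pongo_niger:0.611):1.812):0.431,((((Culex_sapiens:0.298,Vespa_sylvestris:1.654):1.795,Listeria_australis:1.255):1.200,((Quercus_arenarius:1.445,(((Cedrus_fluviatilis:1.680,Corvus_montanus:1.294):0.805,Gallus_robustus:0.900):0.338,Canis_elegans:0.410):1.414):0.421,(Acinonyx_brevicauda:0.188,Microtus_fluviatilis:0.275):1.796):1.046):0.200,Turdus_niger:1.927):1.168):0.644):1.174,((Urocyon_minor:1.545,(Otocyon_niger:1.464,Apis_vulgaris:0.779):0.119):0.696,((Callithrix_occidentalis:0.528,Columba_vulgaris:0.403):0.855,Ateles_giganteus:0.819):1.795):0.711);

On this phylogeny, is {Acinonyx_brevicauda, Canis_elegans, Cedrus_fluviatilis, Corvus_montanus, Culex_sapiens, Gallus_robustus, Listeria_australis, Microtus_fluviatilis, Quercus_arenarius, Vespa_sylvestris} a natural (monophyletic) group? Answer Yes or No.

The most recent common ancestor of these taxa subtends (((Culex_sapiens,Vespa_sylvestris),Listeria_australis),((Quercus_arenarius,(((Cedrus_fluviatilis,Corvus_montanus),Gallus_robustus),Canis_elegans)),(Acinonyx_brevicauda,Microtus_fluviatilis))).
That clade has exactly 10 tips — every listed taxon and nothing else — so the group is monophyletic.

Yes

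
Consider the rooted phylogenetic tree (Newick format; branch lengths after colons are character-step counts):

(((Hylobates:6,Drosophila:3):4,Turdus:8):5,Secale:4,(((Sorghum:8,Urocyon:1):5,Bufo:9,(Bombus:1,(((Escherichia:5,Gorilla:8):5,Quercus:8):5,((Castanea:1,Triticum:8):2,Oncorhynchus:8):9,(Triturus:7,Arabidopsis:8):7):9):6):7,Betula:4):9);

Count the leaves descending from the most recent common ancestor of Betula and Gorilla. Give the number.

13

The MRCA of Betula and Gorilla is the node subtending (((Sorghum,Urocyon),Bufo,(Bombus,(((Escherichia,Gorilla),Quercus),((Castanea,Triticum),Oncorhynchus),(Triturus,Arabidopsis)))),Betula).
That clade contains 13 terminal taxa: Arabidopsis, Betula, Bombus, Bufo, Castanea, Escherichia, Gorilla, Oncorhynchus, Quercus, Sorghum, Triticum, Triturus, Urocyon.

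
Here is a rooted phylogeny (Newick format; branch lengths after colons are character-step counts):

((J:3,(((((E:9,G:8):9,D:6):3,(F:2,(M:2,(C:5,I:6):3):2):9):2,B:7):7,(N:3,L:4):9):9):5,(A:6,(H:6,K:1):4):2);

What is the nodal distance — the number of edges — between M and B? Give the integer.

5

The MRCA of M and B is the node subtending ((((E,G),D),(F,(M,(C,I)))),B).
From M up to that node: 4 branches. From B up to the same node: 1 branch. Total: 4 + 1 = 5.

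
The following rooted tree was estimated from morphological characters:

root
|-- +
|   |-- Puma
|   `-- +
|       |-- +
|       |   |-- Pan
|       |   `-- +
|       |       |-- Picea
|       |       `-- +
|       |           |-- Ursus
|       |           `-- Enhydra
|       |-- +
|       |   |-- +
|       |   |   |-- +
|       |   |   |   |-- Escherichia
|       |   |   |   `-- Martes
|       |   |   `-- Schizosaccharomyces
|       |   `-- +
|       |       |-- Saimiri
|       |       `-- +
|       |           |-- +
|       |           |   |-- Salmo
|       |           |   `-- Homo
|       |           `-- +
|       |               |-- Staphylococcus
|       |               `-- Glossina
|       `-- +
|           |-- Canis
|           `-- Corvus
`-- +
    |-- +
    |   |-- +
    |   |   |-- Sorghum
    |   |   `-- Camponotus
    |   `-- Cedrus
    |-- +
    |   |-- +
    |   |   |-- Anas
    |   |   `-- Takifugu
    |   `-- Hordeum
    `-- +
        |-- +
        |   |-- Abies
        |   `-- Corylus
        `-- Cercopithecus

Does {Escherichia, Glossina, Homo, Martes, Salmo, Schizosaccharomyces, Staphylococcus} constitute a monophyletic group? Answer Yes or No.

No

The MRCA of the listed taxa subtends (((Escherichia,Martes),Schizosaccharomyces),(Saimiri,((Salmo,Homo),(Staphylococcus,Glossina)))).
That clade also contains Saimiri, which is not in the proposed group, so the group is not monophyletic.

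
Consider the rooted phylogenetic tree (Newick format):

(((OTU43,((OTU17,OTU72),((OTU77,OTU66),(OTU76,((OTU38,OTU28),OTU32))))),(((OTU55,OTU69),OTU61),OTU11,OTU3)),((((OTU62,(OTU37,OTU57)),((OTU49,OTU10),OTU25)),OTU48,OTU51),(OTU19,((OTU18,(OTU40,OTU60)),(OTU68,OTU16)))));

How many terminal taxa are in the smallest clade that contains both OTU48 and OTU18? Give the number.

The MRCA of OTU48 and OTU18 is the node subtending ((((OTU62,(OTU37,OTU57)),((OTU49,OTU10),OTU25)),OTU48,OTU51),(OTU19,((OTU18,(OTU40,OTU60)),(OTU68,OTU16)))).
That clade contains 14 terminal taxa: OTU10, OTU16, OTU18, OTU19, OTU25, OTU37, OTU40, OTU48, OTU49, OTU51, OTU57, OTU60, OTU62, OTU68.

14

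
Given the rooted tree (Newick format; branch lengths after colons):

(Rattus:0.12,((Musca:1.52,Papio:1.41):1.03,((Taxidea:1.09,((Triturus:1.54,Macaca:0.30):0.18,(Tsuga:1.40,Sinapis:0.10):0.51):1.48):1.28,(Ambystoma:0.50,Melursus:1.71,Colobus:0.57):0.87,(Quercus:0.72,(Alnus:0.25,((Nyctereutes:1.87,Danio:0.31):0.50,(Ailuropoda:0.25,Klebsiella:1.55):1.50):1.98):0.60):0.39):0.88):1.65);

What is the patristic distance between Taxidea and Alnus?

3.61

The path runs Taxidea → … → MRCA → … → Alnus; the MRCA is the node subtending ((Taxidea,((Triturus,Macaca),(Tsuga,Sinapis))),(Ambystoma,Melursus,Colobus),(Quercus,(Alnus,((Nyctereutes,Danio),(Ailuropoda,Klebsiella))))).
Branch lengths along that path: 1.09 + 1.28 + 0.39 + 0.60 + 0.25 = 3.61.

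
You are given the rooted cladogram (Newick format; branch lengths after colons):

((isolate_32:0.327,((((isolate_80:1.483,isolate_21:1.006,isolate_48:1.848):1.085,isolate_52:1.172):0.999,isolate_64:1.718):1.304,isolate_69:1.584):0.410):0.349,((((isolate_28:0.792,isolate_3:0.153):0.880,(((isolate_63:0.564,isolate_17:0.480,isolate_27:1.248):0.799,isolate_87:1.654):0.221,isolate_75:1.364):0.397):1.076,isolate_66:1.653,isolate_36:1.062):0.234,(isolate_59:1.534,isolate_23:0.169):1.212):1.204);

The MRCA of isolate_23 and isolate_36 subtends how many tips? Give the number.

The MRCA of isolate_23 and isolate_36 is the node subtending ((((isolate_28,isolate_3),(((isolate_63,isolate_17,isolate_27),isolate_87),isolate_75)),isolate_66,isolate_36),(isolate_59,isolate_23)).
That clade contains 11 terminal taxa: isolate_17, isolate_23, isolate_27, isolate_28, isolate_3, isolate_36, isolate_59, isolate_63, isolate_66, isolate_75, isolate_87.

11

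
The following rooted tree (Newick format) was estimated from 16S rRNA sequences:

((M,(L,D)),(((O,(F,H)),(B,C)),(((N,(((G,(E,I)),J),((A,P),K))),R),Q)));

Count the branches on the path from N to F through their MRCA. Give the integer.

8

The MRCA of N and F is the node subtending (((O,(F,H)),(B,C)),(((N,(((G,(E,I)),J),((A,P),K))),R),Q)).
From N up to that node: 4 branches. From F up to the same node: 4 branches. Total: 4 + 4 = 8.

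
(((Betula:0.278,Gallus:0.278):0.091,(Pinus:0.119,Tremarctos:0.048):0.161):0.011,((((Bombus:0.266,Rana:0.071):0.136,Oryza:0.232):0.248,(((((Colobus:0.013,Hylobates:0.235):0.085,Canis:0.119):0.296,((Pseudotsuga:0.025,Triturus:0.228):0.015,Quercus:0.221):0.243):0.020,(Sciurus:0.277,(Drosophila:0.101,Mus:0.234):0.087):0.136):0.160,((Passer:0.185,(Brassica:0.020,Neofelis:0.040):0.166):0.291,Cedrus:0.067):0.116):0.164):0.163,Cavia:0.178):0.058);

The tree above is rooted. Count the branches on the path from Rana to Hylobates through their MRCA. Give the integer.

The MRCA of Rana and Hylobates is the node subtending (((Bombus,Rana),Oryza),(((((Colobus,Hylobates),Canis),((Pseudotsuga,Triturus),Quercus)),(Sciurus,(Drosophila,Mus))),((Passer,(Brassica,Neofelis)),Cedrus))).
From Rana up to that node: 3 branches. From Hylobates up to the same node: 6 branches. Total: 3 + 6 = 9.

9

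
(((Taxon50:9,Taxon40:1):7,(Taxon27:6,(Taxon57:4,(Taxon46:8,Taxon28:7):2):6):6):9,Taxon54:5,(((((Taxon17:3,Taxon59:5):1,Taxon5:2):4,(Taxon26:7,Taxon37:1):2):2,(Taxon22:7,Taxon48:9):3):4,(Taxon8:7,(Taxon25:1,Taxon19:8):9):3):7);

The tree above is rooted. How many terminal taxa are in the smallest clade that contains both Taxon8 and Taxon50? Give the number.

The MRCA of Taxon8 and Taxon50 is the root, so the clade is the entire tree.
That clade contains 17 terminal taxa: Taxon17, Taxon19, Taxon22, Taxon25, Taxon26, Taxon27, Taxon28, Taxon37, Taxon40, Taxon46, Taxon48, Taxon5, Taxon50, Taxon54, Taxon57, Taxon59, Taxon8.

17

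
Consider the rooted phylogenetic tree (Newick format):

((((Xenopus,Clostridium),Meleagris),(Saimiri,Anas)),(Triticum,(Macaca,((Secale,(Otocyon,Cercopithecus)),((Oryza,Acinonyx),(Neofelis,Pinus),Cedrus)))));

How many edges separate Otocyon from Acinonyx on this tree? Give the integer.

6

The MRCA of Otocyon and Acinonyx is the node subtending ((Secale,(Otocyon,Cercopithecus)),((Oryza,Acinonyx),(Neofelis,Pinus),Cedrus)).
From Otocyon up to that node: 3 branches. From Acinonyx up to the same node: 3 branches. Total: 3 + 3 = 6.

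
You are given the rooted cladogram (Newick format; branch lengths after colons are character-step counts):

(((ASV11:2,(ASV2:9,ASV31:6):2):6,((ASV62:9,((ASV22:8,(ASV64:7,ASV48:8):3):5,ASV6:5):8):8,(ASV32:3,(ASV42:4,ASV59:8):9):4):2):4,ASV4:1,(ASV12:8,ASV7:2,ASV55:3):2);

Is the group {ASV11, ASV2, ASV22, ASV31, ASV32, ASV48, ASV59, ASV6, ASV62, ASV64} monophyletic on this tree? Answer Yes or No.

The MRCA of the listed taxa subtends ((ASV11,(ASV2,ASV31)),((ASV62,((ASV22,(ASV64,ASV48)),ASV6)),(ASV32,(ASV42,ASV59)))).
That clade also contains ASV42, which is not in the proposed group, so the group is not monophyletic.

No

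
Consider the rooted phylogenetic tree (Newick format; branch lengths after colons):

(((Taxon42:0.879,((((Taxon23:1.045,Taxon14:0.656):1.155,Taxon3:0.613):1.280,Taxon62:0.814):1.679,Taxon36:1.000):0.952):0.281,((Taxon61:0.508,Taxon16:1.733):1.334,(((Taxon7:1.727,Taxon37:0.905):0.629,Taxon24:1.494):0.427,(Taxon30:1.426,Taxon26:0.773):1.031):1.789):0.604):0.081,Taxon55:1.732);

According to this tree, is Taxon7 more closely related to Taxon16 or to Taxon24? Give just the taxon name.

Taxon24

The MRCA of Taxon7 and Taxon24 subtends ((Taxon7,Taxon37),Taxon24) (3 taxa).
The MRCA of Taxon7 and Taxon16 subtends ((Taxon61,Taxon16),(((Taxon7,Taxon37),Taxon24),(Taxon30,Taxon26))) (7 taxa).
The first is nested inside the second, so Taxon7 shares a more recent common ancestor with Taxon24.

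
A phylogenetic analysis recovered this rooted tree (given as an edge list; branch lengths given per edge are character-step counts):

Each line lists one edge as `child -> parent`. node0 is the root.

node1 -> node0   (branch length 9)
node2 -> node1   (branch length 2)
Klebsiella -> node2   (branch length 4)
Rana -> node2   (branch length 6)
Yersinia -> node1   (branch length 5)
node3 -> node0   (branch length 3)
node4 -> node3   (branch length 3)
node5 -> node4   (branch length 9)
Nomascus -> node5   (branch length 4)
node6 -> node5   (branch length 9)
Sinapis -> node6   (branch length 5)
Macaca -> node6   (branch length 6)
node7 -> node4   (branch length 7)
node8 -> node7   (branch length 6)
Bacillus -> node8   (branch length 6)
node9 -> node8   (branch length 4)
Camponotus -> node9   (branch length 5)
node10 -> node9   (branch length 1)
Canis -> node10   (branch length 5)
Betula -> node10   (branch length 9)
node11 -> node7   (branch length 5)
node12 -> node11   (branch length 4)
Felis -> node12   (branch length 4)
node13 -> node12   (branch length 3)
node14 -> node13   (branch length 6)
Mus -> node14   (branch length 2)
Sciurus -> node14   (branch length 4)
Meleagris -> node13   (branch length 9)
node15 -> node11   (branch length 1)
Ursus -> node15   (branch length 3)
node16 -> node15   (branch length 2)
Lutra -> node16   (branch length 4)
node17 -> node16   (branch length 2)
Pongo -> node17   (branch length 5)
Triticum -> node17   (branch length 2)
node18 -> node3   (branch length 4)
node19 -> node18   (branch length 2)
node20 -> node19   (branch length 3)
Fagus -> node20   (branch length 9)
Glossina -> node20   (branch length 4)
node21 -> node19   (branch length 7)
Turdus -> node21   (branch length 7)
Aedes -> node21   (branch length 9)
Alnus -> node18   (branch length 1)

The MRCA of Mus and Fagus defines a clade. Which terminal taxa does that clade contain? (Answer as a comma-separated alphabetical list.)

Aedes, Alnus, Bacillus, Betula, Camponotus, Canis, Fagus, Felis, Glossina, Lutra, Macaca, Meleagris, Mus, Nomascus, Pongo, Sciurus, Sinapis, Triticum, Turdus, Ursus

Tracing Mus: it sits inside (Mus,Sciurus).
Tracing Fagus: it sits inside (Fagus,Glossina).
The smallest clade enclosing both is (((Nomascus,(Sinapis,Macaca)),((Bacillus,(Camponotus,(Canis,Betula))),((Felis,((Mus,Sciurus),Meleagris)),(Ursus,(Lutra,(Pongo,Triticum)))))),(((Fagus,Glossina),(Turdus,Aedes)),Alnus)); the answer is its 20 terminal taxa in alphabetical order.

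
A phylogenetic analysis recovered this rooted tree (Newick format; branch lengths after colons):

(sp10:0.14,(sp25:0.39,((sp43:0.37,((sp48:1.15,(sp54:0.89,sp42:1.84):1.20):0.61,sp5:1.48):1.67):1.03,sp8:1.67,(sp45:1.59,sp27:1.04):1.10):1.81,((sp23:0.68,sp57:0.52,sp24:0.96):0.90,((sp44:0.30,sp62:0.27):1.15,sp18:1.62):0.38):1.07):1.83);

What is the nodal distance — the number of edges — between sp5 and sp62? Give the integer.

8

The MRCA of sp5 and sp62 is the node subtending (sp25,((sp43,((sp48,(sp54,sp42)),sp5)),sp8,(sp45,sp27)),((sp23,sp57,sp24),((sp44,sp62),sp18))).
From sp5 up to that node: 4 branches. From sp62 up to the same node: 4 branches. Total: 4 + 4 = 8.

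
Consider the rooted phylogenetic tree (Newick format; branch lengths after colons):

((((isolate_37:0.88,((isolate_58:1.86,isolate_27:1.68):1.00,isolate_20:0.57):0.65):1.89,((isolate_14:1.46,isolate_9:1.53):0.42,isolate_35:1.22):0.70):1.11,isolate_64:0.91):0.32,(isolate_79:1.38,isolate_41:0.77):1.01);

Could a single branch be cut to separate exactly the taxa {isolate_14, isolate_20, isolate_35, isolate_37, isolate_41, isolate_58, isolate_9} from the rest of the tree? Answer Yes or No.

No

The MRCA of the listed taxa is the root, so the smallest clade containing them is the whole tree.
That clade also contains isolate_27, isolate_64, isolate_79, which are not in the proposed group, so the group is not monophyletic.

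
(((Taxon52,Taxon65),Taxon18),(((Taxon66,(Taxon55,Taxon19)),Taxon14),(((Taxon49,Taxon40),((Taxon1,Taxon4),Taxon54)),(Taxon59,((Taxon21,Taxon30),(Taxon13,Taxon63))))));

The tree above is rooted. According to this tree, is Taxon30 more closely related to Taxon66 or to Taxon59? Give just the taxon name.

The MRCA of Taxon30 and Taxon59 subtends (Taxon59,((Taxon21,Taxon30),(Taxon13,Taxon63))) (5 taxa).
The MRCA of Taxon30 and Taxon66 subtends (((Taxon66,(Taxon55,Taxon19)),Taxon14),(((Taxon49,Taxon40),((Taxon1,Taxon4),Taxon54)),(Taxon59,((Taxon21,Taxon30),(Taxon13,Taxon63))))) (14 taxa).
The first is nested inside the second, so Taxon30 shares a more recent common ancestor with Taxon59.

Taxon59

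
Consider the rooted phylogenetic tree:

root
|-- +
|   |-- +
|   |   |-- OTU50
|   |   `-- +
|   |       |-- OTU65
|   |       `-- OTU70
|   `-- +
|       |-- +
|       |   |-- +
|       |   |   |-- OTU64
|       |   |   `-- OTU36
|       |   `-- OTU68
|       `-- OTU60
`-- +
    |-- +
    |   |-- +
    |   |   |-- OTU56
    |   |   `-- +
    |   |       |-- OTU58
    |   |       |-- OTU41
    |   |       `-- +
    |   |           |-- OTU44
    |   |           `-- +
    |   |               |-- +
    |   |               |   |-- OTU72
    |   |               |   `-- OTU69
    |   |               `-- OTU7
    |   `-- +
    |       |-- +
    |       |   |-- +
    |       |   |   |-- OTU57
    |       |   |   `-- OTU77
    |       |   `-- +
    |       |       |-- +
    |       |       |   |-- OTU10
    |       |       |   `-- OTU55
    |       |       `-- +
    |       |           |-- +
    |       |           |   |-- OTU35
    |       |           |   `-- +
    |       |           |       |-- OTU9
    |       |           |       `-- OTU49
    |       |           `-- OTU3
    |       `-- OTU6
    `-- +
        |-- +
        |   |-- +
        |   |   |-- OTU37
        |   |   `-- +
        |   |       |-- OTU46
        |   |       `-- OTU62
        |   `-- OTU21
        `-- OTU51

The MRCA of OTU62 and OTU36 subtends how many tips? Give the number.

28

The MRCA of OTU62 and OTU36 is the root, so the clade is the entire tree.
That clade contains 28 terminal taxa: OTU10, OTU21, OTU3, OTU35, OTU36, OTU37, OTU41, OTU44, OTU46, OTU49, OTU50, OTU51, OTU55, OTU56, OTU57, OTU58, OTU6, OTU60, OTU62, OTU64, OTU65, OTU68, OTU69, OTU7, OTU70, OTU72, OTU77, OTU9.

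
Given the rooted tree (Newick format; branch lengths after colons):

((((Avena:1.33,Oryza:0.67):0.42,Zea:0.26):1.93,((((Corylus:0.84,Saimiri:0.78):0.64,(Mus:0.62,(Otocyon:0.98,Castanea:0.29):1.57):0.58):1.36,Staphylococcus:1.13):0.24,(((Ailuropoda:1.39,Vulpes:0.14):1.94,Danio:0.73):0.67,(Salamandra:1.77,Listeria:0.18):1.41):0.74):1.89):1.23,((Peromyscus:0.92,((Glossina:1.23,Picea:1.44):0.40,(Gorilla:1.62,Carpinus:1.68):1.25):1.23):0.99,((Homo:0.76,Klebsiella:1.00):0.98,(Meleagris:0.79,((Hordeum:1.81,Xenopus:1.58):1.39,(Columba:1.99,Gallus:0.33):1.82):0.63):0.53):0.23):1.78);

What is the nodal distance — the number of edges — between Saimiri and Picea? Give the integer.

11

The MRCA of Saimiri and Picea is the root of the tree.
From Saimiri up to that node: 6 branches. From Picea up to the same node: 5 branches. Total: 6 + 5 = 11.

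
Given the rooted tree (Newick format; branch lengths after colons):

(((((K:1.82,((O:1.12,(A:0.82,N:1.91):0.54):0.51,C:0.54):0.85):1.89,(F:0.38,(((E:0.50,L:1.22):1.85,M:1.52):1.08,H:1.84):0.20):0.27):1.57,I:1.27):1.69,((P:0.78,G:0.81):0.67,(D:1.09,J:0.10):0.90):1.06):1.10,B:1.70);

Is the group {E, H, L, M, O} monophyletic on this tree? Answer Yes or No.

No

The MRCA of the listed taxa subtends ((K,((O,(A,N)),C)),(F,(((E,L),M),H))).
That clade also contains A, C, F, K, N, which are not in the proposed group, so the group is not monophyletic.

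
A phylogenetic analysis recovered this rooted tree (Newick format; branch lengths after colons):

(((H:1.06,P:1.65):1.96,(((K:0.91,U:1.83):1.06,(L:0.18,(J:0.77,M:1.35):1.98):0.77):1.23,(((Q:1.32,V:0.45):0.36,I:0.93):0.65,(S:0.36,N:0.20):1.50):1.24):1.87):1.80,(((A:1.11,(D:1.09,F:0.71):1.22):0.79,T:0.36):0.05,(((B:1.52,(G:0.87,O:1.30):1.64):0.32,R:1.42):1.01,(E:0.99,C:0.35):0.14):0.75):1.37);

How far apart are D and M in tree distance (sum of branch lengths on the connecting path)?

The path runs D → … → MRCA → … → M; the MRCA is the root of the tree.
Branch lengths along that path: 1.09 + 1.22 + 0.79 + 0.05 + 1.37 + 1.80 + 1.87 + 1.23 + 0.77 + 1.98 + 1.35 = 13.52.

13.52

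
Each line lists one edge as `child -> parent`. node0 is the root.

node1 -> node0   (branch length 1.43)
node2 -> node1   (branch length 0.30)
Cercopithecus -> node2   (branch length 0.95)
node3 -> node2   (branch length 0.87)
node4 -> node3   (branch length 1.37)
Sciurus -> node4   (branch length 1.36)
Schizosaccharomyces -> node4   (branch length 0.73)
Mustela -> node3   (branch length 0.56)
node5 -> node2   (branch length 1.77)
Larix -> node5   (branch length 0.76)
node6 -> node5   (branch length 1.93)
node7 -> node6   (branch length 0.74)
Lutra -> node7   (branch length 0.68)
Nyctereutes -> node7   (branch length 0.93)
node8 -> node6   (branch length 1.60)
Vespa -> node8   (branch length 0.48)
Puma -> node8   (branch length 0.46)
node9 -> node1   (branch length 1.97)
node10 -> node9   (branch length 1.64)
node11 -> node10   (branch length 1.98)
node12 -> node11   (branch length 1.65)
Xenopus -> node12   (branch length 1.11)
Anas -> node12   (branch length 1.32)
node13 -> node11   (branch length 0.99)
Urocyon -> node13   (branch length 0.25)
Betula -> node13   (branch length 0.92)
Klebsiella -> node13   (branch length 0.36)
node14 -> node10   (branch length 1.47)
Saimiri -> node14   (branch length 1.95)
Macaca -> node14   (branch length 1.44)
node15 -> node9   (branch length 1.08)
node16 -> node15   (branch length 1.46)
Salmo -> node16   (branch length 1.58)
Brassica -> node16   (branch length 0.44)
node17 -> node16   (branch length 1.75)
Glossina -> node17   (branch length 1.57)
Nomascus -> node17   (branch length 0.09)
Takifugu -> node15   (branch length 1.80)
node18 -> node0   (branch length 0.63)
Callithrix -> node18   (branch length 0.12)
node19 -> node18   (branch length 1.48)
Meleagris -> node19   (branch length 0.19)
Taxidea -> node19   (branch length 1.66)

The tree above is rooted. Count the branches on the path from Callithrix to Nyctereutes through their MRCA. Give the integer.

The MRCA of Callithrix and Nyctereutes is the root of the tree.
From Callithrix up to that node: 2 branches. From Nyctereutes up to the same node: 6 branches. Total: 2 + 6 = 8.

8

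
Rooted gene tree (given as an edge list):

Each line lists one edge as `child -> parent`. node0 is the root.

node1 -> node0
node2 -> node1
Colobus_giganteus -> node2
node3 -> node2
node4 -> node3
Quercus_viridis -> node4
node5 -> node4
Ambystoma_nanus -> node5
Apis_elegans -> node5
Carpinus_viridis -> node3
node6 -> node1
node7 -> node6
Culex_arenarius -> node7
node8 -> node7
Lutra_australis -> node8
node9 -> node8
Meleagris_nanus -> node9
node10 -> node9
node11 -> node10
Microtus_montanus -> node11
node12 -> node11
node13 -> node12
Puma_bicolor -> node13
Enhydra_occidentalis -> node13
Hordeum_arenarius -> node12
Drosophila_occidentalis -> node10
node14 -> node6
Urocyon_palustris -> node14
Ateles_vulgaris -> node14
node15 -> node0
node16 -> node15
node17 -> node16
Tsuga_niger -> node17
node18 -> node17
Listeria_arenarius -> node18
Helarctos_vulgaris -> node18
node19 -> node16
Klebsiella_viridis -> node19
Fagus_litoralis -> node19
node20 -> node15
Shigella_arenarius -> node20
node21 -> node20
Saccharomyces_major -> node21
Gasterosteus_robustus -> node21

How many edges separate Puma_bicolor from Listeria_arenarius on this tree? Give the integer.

15

The MRCA of Puma_bicolor and Listeria_arenarius is the root of the tree.
From Puma_bicolor up to that node: 10 branches. From Listeria_arenarius up to the same node: 5 branches. Total: 10 + 5 = 15.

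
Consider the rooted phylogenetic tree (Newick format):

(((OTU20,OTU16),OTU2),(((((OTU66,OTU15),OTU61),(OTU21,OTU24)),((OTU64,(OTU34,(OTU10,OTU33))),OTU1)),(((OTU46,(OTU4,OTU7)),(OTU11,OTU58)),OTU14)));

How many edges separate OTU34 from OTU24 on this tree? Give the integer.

The MRCA of OTU34 and OTU24 is the node subtending ((((OTU66,OTU15),OTU61),(OTU21,OTU24)),((OTU64,(OTU34,(OTU10,OTU33))),OTU1)).
From OTU34 up to that node: 4 branches. From OTU24 up to the same node: 3 branches. Total: 4 + 3 = 7.

7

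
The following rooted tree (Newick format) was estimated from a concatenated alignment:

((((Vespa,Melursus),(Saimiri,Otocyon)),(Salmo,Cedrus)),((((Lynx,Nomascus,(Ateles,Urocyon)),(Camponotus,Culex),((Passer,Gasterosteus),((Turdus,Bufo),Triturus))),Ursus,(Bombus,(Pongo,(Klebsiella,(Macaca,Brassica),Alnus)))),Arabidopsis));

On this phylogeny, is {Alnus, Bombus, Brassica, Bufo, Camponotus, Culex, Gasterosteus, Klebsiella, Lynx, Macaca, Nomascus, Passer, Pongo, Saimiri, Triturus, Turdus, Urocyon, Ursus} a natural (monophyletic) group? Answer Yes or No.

The MRCA of the listed taxa is the root, so the smallest clade containing them is the whole tree.
That clade also contains Arabidopsis, Ateles, Cedrus, Melursus, Otocyon, Salmo, Vespa, which are not in the proposed group, so the group is not monophyletic.

No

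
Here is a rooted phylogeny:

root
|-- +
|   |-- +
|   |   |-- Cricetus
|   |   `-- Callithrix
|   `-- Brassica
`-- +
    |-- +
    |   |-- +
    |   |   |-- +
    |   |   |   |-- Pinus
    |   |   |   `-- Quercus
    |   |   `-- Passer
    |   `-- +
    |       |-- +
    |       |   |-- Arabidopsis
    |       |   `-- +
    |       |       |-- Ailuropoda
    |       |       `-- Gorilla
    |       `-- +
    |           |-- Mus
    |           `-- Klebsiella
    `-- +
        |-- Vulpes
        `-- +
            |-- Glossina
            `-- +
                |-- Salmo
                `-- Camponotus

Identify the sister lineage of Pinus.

Quercus

Pinus attaches to the tree at the node subtending (Pinus,Quercus).
The other lineage descending from that same node — the sister group — is the single tip Quercus.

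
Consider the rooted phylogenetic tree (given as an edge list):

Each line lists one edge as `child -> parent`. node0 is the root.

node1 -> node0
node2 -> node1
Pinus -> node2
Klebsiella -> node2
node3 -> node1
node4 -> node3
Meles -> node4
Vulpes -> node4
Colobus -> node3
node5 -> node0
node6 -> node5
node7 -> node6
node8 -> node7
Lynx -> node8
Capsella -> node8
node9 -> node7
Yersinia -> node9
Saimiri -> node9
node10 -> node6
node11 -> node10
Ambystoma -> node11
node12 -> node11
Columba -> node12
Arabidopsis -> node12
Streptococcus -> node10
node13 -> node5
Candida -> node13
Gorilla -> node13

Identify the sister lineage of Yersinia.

Saimiri

Yersinia attaches to the tree at the node subtending (Yersinia,Saimiri).
The other lineage descending from that same node — the sister group — is the single tip Saimiri.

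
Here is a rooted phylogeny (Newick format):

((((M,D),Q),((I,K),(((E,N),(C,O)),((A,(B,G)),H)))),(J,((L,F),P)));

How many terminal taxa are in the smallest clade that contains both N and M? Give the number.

The MRCA of N and M is the node subtending (((M,D),Q),((I,K),(((E,N),(C,O)),((A,(B,G)),H)))).
That clade contains 13 terminal taxa: A, B, C, D, E, G, H, I, K, M, N, O, Q.

13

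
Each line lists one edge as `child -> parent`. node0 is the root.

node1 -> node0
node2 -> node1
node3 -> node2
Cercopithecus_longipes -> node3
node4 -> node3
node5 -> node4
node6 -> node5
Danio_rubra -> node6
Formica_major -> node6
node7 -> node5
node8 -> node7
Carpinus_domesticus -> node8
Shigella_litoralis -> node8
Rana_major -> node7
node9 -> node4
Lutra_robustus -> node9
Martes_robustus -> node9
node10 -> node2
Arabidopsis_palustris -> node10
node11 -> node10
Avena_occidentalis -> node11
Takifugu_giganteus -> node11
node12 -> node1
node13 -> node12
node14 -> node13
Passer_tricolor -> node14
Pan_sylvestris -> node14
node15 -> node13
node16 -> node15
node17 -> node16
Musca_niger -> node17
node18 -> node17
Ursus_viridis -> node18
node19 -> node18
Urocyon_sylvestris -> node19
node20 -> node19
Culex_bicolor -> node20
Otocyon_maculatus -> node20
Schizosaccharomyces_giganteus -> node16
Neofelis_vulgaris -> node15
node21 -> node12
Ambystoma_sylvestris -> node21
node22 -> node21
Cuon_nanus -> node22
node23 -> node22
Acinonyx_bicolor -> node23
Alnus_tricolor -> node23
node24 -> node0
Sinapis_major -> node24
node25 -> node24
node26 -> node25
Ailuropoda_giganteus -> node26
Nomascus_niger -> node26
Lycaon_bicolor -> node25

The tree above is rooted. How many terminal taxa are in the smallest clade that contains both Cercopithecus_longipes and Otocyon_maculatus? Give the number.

24

The MRCA of Cercopithecus_longipes and Otocyon_maculatus is the node subtending (((Cercopithecus_longipes,(((Danio_rubra,Formica_major),((Carpinus_domesticus,Shigella_litoralis),Rana_major)),(Lutra_robustus,Martes_robustus))),(Arabidopsis_palustris,(Avena_occidentalis,Takifugu_giganteus))),(((Passer_tricolor,Pan_sylvestris),(((Musca_niger,(Ursus_viridis,(Urocyon_sylvestris,(Culex_bicolor,Otocyon_maculatus)))),Schizosaccharomyces_giganteus),Neofelis_vulgaris)),(Ambystoma_sylvestris,(Cuon_nanus,(Acinonyx_bicolor,Alnus_tricolor))))).
That clade contains 24 terminal taxa: Acinonyx_bicolor, Alnus_tricolor, Ambystoma_sylvestris, Arabidopsis_palustris, Avena_occidentalis, Carpinus_domesticus, Cercopithecus_longipes, Culex_bicolor, Cuon_nanus, Danio_rubra, Formica_major, Lutra_robustus, Martes_robustus, Musca_niger, Neofelis_vulgaris, Otocyon_maculatus, Pan_sylvestris, Passer_tricolor, Rana_major, Schizosaccharomyces_giganteus, Shigella_litoralis, Takifugu_giganteus, Urocyon_sylvestris, Ursus_viridis.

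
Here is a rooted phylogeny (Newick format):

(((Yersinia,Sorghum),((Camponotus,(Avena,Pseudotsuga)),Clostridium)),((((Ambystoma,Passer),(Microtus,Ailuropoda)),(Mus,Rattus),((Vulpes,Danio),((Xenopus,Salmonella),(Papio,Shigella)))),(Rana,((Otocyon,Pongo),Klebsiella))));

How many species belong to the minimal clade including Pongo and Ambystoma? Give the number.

16

The MRCA of Pongo and Ambystoma is the node subtending ((((Ambystoma,Passer),(Microtus,Ailuropoda)),(Mus,Rattus),((Vulpes,Danio),((Xenopus,Salmonella),(Papio,Shigella)))),(Rana,((Otocyon,Pongo),Klebsiella))).
That clade contains 16 terminal taxa: Ailuropoda, Ambystoma, Danio, Klebsiella, Microtus, Mus, Otocyon, Papio, Passer, Pongo, Rana, Rattus, Salmonella, Shigella, Vulpes, Xenopus.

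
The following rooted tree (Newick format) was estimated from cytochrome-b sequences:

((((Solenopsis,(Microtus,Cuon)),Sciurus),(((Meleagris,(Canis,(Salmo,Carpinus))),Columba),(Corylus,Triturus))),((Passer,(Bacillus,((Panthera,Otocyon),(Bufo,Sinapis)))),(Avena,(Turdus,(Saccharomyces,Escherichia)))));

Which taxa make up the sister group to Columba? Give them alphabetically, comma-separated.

Canis, Carpinus, Meleagris, Salmo

Columba attaches to the tree at the node subtending ((Meleagris,(Canis,(Salmo,Carpinus))),Columba).
The other lineage descending from that same node — the sister group — is (Meleagris,(Canis,(Salmo,Carpinus))); its 4 tips in alphabetical order are the answer.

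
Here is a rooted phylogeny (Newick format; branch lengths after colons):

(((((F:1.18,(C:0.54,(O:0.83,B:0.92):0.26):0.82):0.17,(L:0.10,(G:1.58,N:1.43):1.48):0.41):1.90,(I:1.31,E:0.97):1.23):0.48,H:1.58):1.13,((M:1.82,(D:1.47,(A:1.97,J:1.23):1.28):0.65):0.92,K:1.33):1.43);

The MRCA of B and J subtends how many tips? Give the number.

The MRCA of B and J is the root, so the clade is the entire tree.
That clade contains 15 terminal taxa: A, B, C, D, E, F, G, H, I, J, K, L, M, N, O.

15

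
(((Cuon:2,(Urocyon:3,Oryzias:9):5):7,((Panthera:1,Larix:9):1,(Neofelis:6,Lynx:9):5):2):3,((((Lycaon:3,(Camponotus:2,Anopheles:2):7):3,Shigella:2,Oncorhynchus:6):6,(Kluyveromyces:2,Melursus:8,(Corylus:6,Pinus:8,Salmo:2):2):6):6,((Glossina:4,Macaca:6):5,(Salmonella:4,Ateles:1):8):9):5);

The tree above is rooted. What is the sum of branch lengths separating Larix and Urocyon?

The path runs Larix → … → MRCA → … → Urocyon; the MRCA is the node subtending ((Cuon,(Urocyon,Oryzias)),((Panthera,Larix),(Neofelis,Lynx))).
Branch lengths along that path: 9 + 1 + 2 + 7 + 5 + 3 = 27.

27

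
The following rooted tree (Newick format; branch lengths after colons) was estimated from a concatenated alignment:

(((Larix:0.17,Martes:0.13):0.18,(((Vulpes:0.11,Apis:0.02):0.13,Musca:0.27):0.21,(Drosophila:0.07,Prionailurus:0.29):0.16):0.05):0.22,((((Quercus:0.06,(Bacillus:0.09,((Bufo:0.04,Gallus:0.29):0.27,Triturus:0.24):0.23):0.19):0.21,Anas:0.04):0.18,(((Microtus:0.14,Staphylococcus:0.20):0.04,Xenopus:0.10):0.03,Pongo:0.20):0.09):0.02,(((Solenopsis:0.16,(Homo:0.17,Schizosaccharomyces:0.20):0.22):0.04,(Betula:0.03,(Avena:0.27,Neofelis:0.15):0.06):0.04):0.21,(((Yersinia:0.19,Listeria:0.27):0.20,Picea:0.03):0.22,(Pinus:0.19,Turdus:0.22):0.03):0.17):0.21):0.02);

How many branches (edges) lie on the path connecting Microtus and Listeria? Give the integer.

The MRCA of Microtus and Listeria is the node subtending ((((Quercus,(Bacillus,((Bufo,Gallus),Triturus))),Anas),(((Microtus,Staphylococcus),Xenopus),Pongo)),(((Solenopsis,(Homo,Schizosaccharomyces)),(Betula,(Avena,Neofelis))),(((Yersinia,Listeria),Picea),(Pinus,Turdus)))).
From Microtus up to that node: 5 branches. From Listeria up to the same node: 5 branches. Total: 5 + 5 = 10.

10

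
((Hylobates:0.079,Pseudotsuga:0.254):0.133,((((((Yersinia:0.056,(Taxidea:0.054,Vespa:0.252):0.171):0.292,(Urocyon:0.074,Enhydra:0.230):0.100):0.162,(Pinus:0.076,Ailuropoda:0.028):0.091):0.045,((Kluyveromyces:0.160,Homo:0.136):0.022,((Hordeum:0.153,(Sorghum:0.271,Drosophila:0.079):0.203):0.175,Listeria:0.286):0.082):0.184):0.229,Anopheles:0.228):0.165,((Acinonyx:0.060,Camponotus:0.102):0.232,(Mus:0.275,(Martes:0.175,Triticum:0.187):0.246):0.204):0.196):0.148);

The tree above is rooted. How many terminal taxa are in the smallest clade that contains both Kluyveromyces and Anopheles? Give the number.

The MRCA of Kluyveromyces and Anopheles is the node subtending (((((Yersinia,(Taxidea,Vespa)),(Urocyon,Enhydra)),(Pinus,Ailuropoda)),((Kluyveromyces,Homo),((Hordeum,(Sorghum,Drosophila)),Listeria))),Anopheles).
That clade contains 14 terminal taxa: Ailuropoda, Anopheles, Drosophila, Enhydra, Homo, Hordeum, Kluyveromyces, Listeria, Pinus, Sorghum, Taxidea, Urocyon, Vespa, Yersinia.

14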